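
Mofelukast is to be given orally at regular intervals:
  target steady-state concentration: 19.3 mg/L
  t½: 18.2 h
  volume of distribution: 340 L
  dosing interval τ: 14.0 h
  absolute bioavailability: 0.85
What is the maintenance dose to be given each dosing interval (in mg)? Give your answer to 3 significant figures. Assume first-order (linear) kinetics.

4120 mg

k = ln2 / t½ = 0.693147 / 18.2 = 0.03809 h⁻¹
CL = k × Vd = 0.03809 × 340 = 12.95 L/h
At steady state, F × (Dose/τ) = Css × CL.
Dose = Css × CL × τ / F = 19.3 × 12.95 × 14.0 / 0.85 = 4117 mg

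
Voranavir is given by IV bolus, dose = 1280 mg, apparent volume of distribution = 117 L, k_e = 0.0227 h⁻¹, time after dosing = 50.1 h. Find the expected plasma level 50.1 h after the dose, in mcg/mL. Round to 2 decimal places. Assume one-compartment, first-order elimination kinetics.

C₀ = Dose / Vd = 1280 / 117 = 10.94 mg/L
C = C₀ · e^(−k·t) = 10.94 × e^(−0.02270 × 50.1)
  = 10.94 × 0.3207 = 3.508 mg/L
(3.508 mg/L = 3.508 mcg/mL)

3.51 mcg/mL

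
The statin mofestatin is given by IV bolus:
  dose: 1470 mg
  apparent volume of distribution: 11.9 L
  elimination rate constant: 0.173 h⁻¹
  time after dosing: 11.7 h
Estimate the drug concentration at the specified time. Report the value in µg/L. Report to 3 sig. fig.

C₀ = Dose / Vd = 1470 / 11.9 = 123.5 mg/L
C = C₀ · e^(−k·t) = 123.5 × e^(−0.1730 × 11.7)
  = 123.5 × 0.1321 = 16.31 mg/L
Convert: 16.31 mg/L × 1000 = 16310 µg/L

16300 µg/L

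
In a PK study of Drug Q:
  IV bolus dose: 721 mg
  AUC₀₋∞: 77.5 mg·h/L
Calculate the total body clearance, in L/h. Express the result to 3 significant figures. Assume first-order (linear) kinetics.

CL = Dose / AUC = 721 / 77.5 = 9.303 L/h

9.30 L/h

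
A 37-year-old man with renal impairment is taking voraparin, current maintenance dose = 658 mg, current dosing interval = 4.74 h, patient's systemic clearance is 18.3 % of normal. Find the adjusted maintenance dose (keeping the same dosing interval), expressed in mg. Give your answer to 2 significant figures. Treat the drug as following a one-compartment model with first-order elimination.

120 mg

To keep the same average steady-state level, dosing rate must scale with clearance.
CL ratio = 18.3 / 100 = 0.1830
New dose (same interval) = 658 × 0.1830 = 120.4 mg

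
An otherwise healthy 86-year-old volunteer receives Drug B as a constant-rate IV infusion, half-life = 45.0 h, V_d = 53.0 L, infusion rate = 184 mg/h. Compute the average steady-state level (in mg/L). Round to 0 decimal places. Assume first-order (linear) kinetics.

k = ln2 / t½ = 0.693147 / 45.0 = 0.01540 h⁻¹
CL = k × Vd = 0.01540 × 53.0 = 0.8162 L/h
At steady state Css = R₀ / CL = 184 / 0.8162 = 225.4 mg/L

225 mg/L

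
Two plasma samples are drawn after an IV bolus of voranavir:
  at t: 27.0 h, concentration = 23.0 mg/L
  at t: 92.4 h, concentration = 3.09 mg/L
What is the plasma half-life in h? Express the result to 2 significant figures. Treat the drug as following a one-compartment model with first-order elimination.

k = ln(C₁/C₂) / (t₂ − t₁) = ln(23.0/3.09) / (92.4 − 27.0)
  = 2.007 / 65.40 = 0.03069 h⁻¹
t½ = ln2 / k = 0.693147 / 0.03069 = 22.59 h

23 h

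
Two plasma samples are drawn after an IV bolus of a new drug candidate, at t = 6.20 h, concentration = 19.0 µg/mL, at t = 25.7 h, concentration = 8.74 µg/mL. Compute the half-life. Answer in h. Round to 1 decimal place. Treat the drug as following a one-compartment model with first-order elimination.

17.4 h

k = ln(C₁/C₂) / (t₂ − t₁) = ln(19.0/8.74) / (25.7 − 6.20)
  = 0.7765 / 19.50 = 0.03982 h⁻¹
t½ = ln2 / k = 0.693147 / 0.03982 = 17.41 h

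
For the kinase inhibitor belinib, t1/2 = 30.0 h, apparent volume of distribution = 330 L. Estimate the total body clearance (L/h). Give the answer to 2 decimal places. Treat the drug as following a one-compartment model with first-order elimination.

k = ln2 / t½ = 0.693147 / 30.0 = 0.02310 h⁻¹
CL = k × Vd = 0.02310 × 330 = 7.623 L/h

7.62 L/h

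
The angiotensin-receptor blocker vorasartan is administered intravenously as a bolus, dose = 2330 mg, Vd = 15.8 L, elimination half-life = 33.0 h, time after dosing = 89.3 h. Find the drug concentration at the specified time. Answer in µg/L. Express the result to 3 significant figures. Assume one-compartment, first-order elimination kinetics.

C₀ = Dose / Vd = 2330 / 15.8 = 147.5 mg/L
k = ln2 / t½ = 0.693147 / 33.0 = 0.02100 h⁻¹
C = C₀ · e^(−k·t) = 147.5 × e^(−0.02100 × 89.3)
  = 147.5 × 0.1533 = 22.61 mg/L
Convert: 22.61 mg/L × 1000 = 22610 µg/L

22600 µg/L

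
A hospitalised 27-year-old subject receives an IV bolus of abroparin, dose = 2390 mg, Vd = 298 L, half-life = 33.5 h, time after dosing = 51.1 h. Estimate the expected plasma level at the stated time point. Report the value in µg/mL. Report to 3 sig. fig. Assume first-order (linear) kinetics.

C₀ = Dose / Vd = 2390 / 298 = 8.020 mg/L
k = ln2 / t½ = 0.693147 / 33.5 = 0.02069 h⁻¹
C = C₀ · e^(−k·t) = 8.020 × e^(−0.02069 × 51.1)
  = 8.020 × 0.3474 = 2.786 mg/L
(2.786 mg/L = 2.786 µg/mL)

2.79 µg/mL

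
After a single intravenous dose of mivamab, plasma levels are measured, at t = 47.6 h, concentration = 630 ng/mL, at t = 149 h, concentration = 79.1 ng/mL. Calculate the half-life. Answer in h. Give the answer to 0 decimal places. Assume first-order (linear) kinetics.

k = ln(C₁/C₂) / (t₂ − t₁) = ln(630/79.1) / (149 − 47.6)
  = 2.075 / 101.4 = 0.02046 h⁻¹
t½ = ln2 / k = 0.693147 / 0.02046 = 33.88 h

34 h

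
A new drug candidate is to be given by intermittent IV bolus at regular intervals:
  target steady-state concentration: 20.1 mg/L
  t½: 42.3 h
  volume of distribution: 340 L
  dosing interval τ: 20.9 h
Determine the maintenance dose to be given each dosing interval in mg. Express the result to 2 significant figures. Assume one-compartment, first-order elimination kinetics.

k = ln2 / t½ = 0.693147 / 42.3 = 0.01639 h⁻¹
CL = k × Vd = 0.01639 × 340 = 5.573 L/h
At steady state, Dose/τ = Css × CL.
Dose = Css × CL × τ = 20.1 × 5.573 × 20.9 = 2341 mg

2300 mg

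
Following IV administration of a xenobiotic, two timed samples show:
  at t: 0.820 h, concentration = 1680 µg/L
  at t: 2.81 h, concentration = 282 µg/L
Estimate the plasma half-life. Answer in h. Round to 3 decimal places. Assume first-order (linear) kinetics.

k = ln(C₁/C₂) / (t₂ − t₁) = ln(1680/282) / (2.81 − 0.820)
  = 1.785 / 1.990 = 0.8970 h⁻¹
t½ = ln2 / k = 0.693147 / 0.8970 = 0.7727 h

0.773 h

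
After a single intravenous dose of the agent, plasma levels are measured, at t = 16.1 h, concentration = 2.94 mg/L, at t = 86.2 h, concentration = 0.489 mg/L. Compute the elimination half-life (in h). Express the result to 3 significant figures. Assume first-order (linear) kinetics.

27.1 h

k = ln(C₁/C₂) / (t₂ − t₁) = ln(2.94/0.489) / (86.2 − 16.1)
  = 1.794 / 70.10 = 0.02559 h⁻¹
t½ = ln2 / k = 0.693147 / 0.02559 = 27.09 h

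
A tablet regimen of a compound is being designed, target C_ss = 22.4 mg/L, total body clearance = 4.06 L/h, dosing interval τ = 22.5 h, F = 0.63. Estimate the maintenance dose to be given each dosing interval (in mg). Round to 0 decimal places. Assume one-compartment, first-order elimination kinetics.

3248 mg

At steady state, F × (Dose/τ) = Css × CL.
Dose = Css × CL × τ / F = 22.4 × 4.060 × 22.5 / 0.63 = 3248 mg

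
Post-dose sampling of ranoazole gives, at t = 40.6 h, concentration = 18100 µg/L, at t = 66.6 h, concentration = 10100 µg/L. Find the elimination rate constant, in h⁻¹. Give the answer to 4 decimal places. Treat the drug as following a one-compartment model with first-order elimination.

0.0224 h⁻¹

k = ln(C₁/C₂) / (t₂ − t₁) = ln(18100/10100) / (66.6 − 40.6)
  = 0.5834 / 26.00 = 0.02244 h⁻¹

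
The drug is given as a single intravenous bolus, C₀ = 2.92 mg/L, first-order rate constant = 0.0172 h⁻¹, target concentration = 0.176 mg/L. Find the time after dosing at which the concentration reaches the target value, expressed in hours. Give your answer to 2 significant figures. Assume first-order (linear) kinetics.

t = ln(C₀ / C) / k = ln(2.920 / 0.176) / 0.01720
  = ln(16.59) / 0.01720 = 2.809 / 0.01720 = 163.3 h

160 h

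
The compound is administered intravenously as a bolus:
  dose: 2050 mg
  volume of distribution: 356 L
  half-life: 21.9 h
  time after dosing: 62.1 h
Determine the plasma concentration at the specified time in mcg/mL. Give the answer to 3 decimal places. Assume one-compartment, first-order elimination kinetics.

0.807 mcg/mL

C₀ = Dose / Vd = 2050 / 356 = 5.758 mg/L
k = ln2 / t½ = 0.693147 / 21.9 = 0.03165 h⁻¹
C = C₀ · e^(−k·t) = 5.758 × e^(−0.03165 × 62.1)
  = 5.758 × 0.1401 = 0.8067 mg/L
(0.8067 mg/L = 0.8067 mcg/mL)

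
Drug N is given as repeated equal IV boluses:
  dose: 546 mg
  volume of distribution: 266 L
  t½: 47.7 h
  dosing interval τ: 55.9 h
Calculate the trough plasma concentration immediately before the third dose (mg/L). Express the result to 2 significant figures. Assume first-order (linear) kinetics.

C₀ per dose = Dose / Vd = 546 / 266 = 2.053 mg/L
k = ln2 / t½ = 0.693147 / 47.7 = 0.01453 h⁻¹
Fraction remaining after one interval: r = e^(−kτ) = e^(−0.01453 × 55.9) = 0.4439
Before dose 3, 2 doses have been given (aged 1τ, 2τ).
C_trough = C₀ × (r + r²) = 2.053 × (0.4439 + 0.1970) = 1.316 mg/L

1.3 mg/L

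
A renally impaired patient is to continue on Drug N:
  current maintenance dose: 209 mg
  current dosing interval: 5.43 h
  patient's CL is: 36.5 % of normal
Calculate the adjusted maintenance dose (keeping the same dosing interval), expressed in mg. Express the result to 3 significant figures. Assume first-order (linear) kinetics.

To keep the same average steady-state level, dosing rate must scale with clearance.
CL ratio = 36.5 / 100 = 0.3650
New dose (same interval) = 209 × 0.3650 = 76.29 mg

76.3 mg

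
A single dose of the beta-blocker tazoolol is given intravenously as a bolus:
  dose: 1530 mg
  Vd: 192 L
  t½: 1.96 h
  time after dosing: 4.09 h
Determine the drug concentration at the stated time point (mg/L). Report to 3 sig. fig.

1.88 mg/L

C₀ = Dose / Vd = 1530 / 192 = 7.969 mg/L
k = ln2 / t½ = 0.693147 / 1.96 = 0.3536 h⁻¹
C = C₀ · e^(−k·t) = 7.969 × e^(−0.3536 × 4.09)
  = 7.969 × 0.2355 = 1.877 mg/L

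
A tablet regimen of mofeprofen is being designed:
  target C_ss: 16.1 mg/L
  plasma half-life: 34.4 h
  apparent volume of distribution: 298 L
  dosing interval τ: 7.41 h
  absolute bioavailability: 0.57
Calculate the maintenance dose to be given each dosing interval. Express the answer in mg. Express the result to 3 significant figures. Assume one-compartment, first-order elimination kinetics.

1260 mg

k = ln2 / t½ = 0.693147 / 34.4 = 0.02015 h⁻¹
CL = k × Vd = 0.02015 × 298 = 6.005 L/h
At steady state, F × (Dose/τ) = Css × CL.
Dose = Css × CL × τ / F = 16.1 × 6.005 × 7.41 / 0.57 = 1257 mg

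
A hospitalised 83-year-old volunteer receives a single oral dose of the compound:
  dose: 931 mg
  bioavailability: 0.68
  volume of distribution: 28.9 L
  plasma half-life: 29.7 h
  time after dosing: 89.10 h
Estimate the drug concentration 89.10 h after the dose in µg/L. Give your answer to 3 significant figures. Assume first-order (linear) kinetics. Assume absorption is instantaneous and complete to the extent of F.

Amount reaching circulation = F × Dose = 0.68 × 931.0 = 633.1 mg
C₀ = F·Dose / Vd = 633.1 / 28.9 = 21.91 mg/L
k = ln2 / t½ = 0.693147 / 29.7 = 0.02334 h⁻¹
t / t½ = 89.10 / 29.7 = 3 half-lives
C = C₀ × (1/2)^3 = 21.91 × 0.1250 = 2.739 mg/L
Convert: 2.739 mg/L × 1000 = 2739 µg/L

2740 µg/L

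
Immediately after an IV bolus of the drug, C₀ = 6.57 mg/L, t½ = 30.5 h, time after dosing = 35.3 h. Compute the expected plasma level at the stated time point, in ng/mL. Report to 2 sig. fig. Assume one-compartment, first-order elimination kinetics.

k = ln2 / t½ = 0.693147 / 30.5 = 0.02273 h⁻¹
C = C₀ · e^(−k·t) = 6.570 × e^(−0.02273 × 35.3)
  = 6.570 × 0.4483 = 2.945 mg/L
Convert: 2.945 mg/L × 1000 = 2945 ng/mL

2900 ng/mL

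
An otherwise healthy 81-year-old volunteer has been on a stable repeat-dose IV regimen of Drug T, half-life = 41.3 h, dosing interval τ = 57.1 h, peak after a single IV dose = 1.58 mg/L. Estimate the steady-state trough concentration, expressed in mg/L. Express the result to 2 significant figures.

0.98 mg/L

k = ln2 / t½ = 0.693147 / 41.3 = 0.01678 h⁻¹
e^(−kτ) = e^(−0.01678 × 57.1) = 0.3836
Accumulation ratio R = 1 / (1 − e^(−kτ)) = 1 / (1 − 0.3836) = 1.622
Steady-state trough = C₀ × R × e^(−kτ) = 1.58 × 1.622 × 0.3836 = 0.9831 mg/L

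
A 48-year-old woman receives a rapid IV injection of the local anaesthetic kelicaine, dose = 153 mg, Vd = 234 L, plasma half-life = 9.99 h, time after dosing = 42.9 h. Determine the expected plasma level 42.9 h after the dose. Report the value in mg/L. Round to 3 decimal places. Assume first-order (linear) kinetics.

C₀ = Dose / Vd = 153.0 / 234 = 0.6538 mg/L
k = ln2 / t½ = 0.693147 / 9.99 = 0.06938 h⁻¹
C = C₀ · e^(−k·t) = 0.6538 × e^(−0.06938 × 42.9)
  = 0.6538 × 0.05098 = 0.03333 mg/L

0.033 mg/L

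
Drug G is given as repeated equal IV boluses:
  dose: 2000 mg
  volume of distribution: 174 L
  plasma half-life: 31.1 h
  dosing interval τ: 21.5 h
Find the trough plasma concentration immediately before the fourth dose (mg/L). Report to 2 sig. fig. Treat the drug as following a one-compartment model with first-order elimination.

14 mg/L

C₀ per dose = Dose / Vd = 2000 / 174 = 11.49 mg/L
k = ln2 / t½ = 0.693147 / 31.1 = 0.02229 h⁻¹
Fraction remaining after one interval: r = e^(−kτ) = e^(−0.02229 × 21.5) = 0.6193
Before dose 4, 3 doses have been given (aged 1τ, 2τ, 3τ).
C_trough = C₀ × (r + r² + … + r^3) = C₀ × r(1−r^3)/(1−r)
        = 11.49 × 0.6193 × (1 − 0.2375) / (1 − 0.6193) = 14.25 mg/L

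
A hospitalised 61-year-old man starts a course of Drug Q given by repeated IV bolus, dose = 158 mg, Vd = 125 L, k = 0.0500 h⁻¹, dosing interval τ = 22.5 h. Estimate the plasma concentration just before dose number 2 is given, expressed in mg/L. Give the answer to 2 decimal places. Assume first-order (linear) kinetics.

C₀ per dose = Dose / Vd = 158 / 125 = 1.264 mg/L
Fraction remaining after one interval: r = e^(−kτ) = e^(−0.05000 × 22.5) = 0.3247
Before dose 2, 1 dose has been given (aged 1τ).
C_trough = C₀ × r = 1.264 × 0.3247 = 0.4104 mg/L

0.41 mg/L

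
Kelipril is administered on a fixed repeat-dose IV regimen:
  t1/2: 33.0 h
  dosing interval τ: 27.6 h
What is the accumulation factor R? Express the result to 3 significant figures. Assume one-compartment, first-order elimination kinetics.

2.27

k = ln2 / t½ = 0.693147 / 33.0 = 0.02100 h⁻¹
e^(−kτ) = e^(−0.02100 × 27.6) = 0.5601
Accumulation ratio R = 1 / (1 − e^(−kτ)) = 1 / (1 − 0.5601) = 2.273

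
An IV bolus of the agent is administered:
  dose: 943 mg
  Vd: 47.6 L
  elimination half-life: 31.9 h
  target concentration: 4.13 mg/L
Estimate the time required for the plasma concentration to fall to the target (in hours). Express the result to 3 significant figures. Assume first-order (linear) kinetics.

72.2 h

C₀ = Dose / Vd = 943.0 / 47.6 = 19.81 mg/L
k = ln2 / t½ = 0.693147 / 31.9 = 0.02173 h⁻¹
t = ln(C₀ / C) / k = ln(19.81 / 4.13) / 0.02173
  = ln(4.797) / 0.02173 = 1.568 / 0.02173 = 72.16 h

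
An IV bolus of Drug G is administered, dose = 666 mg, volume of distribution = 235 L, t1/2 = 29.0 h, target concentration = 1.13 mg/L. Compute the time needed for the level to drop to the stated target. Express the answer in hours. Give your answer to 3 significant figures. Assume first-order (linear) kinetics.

C₀ = Dose / Vd = 666.0 / 235 = 2.834 mg/L
k = ln2 / t½ = 0.693147 / 29.0 = 0.02390 h⁻¹
t = ln(C₀ / C) / k = ln(2.834 / 1.13) / 0.02390
  = ln(2.508) / 0.02390 = 0.9195 / 0.02390 = 38.47 h

38.5 h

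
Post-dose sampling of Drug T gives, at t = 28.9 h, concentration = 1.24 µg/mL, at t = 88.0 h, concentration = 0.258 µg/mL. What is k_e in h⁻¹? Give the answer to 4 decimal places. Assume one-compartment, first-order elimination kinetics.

0.0266 h⁻¹

k = ln(C₁/C₂) / (t₂ − t₁) = ln(1.24/0.258) / (88.0 − 28.9)
  = 1.570 / 59.10 = 0.02657 h⁻¹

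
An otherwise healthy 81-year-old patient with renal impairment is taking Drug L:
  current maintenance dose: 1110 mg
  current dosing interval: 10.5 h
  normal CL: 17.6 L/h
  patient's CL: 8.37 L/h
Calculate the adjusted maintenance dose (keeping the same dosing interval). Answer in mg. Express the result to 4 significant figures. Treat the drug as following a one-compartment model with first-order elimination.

To keep the same average steady-state level, dosing rate must scale with clearance.
CL ratio = 8.37 / 17.6 = 0.4756
New dose (same interval) = 1110 × 0.4756 = 527.9 mg

527.9 mg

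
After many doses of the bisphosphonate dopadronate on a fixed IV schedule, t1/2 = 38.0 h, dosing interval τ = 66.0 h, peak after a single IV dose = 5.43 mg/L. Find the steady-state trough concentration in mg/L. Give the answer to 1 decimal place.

k = ln2 / t½ = 0.693147 / 38.0 = 0.01824 h⁻¹
e^(−kτ) = e^(−0.01824 × 66.0) = 0.3000
Accumulation ratio R = 1 / (1 − e^(−kτ)) = 1 / (1 − 0.3000) = 1.429
Steady-state trough = C₀ × R × e^(−kτ) = 5.43 × 1.429 × 0.3000 = 2.328 mg/L

2.3 mg/L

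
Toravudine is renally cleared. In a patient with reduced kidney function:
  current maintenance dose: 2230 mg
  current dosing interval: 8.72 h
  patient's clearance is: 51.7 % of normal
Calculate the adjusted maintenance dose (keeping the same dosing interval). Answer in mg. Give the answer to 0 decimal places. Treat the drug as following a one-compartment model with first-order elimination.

1153 mg

To keep the same average steady-state level, dosing rate must scale with clearance.
CL ratio = 51.7 / 100 = 0.5170
New dose (same interval) = 2230 × 0.5170 = 1153 mg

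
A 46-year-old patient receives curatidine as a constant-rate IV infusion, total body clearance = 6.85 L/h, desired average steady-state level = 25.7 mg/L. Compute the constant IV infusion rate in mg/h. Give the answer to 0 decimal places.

At steady state, infusion rate R₀ = Css × CL = 25.7 × 6.850 = 176.0 mg/h

176 mg/h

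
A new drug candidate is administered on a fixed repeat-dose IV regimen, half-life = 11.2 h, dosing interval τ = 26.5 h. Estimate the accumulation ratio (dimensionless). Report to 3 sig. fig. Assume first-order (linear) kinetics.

k = ln2 / t½ = 0.693147 / 11.2 = 0.06189 h⁻¹
e^(−kτ) = e^(−0.06189 × 26.5) = 0.1940
Accumulation ratio R = 1 / (1 − e^(−kτ)) = 1 / (1 − 0.1940) = 1.241

1.24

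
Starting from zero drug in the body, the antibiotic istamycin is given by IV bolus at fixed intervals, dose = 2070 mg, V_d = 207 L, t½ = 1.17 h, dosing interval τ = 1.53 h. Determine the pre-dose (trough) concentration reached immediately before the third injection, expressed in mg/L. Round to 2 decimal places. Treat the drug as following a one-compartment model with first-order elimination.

C₀ per dose = Dose / Vd = 2070 / 207 = 10.00 mg/L
k = ln2 / t½ = 0.693147 / 1.17 = 0.5924 h⁻¹
Fraction remaining after one interval: r = e^(−kτ) = e^(−0.5924 × 1.53) = 0.4040
Before dose 3, 2 doses have been given (aged 1τ, 2τ).
C_trough = C₀ × (r + r²) = 10.00 × (0.4040 + 0.1632) = 5.672 mg/L

5.67 mg/L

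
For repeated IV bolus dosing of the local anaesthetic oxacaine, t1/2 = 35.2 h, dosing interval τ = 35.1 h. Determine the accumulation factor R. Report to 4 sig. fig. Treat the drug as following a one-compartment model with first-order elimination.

k = ln2 / t½ = 0.693147 / 35.2 = 0.01969 h⁻¹
e^(−kτ) = e^(−0.01969 × 35.1) = 0.5010
Accumulation ratio R = 1 / (1 − e^(−kτ)) = 1 / (1 − 0.5010) = 2.004

2.004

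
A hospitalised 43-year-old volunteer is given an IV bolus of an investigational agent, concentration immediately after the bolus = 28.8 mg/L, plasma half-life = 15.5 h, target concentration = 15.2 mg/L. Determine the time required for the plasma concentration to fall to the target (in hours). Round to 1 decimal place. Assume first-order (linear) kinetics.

k = ln2 / t½ = 0.693147 / 15.5 = 0.04472 h⁻¹
t = ln(C₀ / C) / k = ln(28.80 / 15.2) / 0.04472
  = ln(1.895) / 0.04472 = 0.6392 / 0.04472 = 14.29 h

14.3 h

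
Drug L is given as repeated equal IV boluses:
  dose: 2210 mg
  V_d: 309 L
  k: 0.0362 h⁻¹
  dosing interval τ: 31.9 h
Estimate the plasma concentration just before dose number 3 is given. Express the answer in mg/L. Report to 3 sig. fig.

C₀ per dose = Dose / Vd = 2210 / 309 = 7.152 mg/L
Fraction remaining after one interval: r = e^(−kτ) = e^(−0.03620 × 31.9) = 0.3151
Before dose 3, 2 doses have been given (aged 1τ, 2τ).
C_trough = C₀ × (r + r²) = 7.152 × (0.3151 + 0.09929) = 2.964 mg/L

2.96 mg/L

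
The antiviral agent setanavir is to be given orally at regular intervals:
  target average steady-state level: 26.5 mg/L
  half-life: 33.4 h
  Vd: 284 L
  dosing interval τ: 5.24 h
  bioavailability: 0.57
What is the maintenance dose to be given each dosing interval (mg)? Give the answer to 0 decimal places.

k = ln2 / t½ = 0.693147 / 33.4 = 0.02075 h⁻¹
CL = k × Vd = 0.02075 × 284 = 5.893 L/h
At steady state, F × (Dose/τ) = Css × CL.
Dose = Css × CL × τ / F = 26.5 × 5.893 × 5.24 / 0.57 = 1436 mg

1436 mg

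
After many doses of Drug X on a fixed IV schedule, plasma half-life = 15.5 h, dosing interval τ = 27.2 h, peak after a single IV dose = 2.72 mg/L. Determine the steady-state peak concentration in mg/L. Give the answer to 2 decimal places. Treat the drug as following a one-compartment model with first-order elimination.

k = ln2 / t½ = 0.693147 / 15.5 = 0.04472 h⁻¹
e^(−kτ) = e^(−0.04472 × 27.2) = 0.2963
Accumulation ratio R = 1 / (1 − e^(−kτ)) = 1 / (1 − 0.2963) = 1.421
Steady-state peak = C₀ × R = 2.72 × 1.421 = 3.865 mg/L

3.87 mg/L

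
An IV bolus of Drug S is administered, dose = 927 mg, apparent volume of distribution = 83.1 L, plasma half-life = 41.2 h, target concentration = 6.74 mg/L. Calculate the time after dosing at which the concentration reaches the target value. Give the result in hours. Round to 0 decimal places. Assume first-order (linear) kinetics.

C₀ = Dose / Vd = 927.0 / 83.1 = 11.16 mg/L
k = ln2 / t½ = 0.693147 / 41.2 = 0.01682 h⁻¹
t = ln(C₀ / C) / k = ln(11.16 / 6.74) / 0.01682
  = ln(1.656) / 0.01682 = 0.5044 / 0.01682 = 29.99 h

30 h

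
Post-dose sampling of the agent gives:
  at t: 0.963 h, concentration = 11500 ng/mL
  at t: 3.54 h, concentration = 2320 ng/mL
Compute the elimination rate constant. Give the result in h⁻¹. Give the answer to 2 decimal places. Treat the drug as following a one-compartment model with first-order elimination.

0.62 h⁻¹

k = ln(C₁/C₂) / (t₂ − t₁) = ln(11500/2320) / (3.54 − 0.963)
  = 1.601 / 2.577 = 0.6213 h⁻¹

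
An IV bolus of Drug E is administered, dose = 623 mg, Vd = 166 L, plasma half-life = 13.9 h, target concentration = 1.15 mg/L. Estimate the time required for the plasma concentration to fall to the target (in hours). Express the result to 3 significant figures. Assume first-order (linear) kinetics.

23.7 h

C₀ = Dose / Vd = 623.0 / 166 = 3.753 mg/L
k = ln2 / t½ = 0.693147 / 13.9 = 0.04987 h⁻¹
t = ln(C₀ / C) / k = ln(3.753 / 1.15) / 0.04987
  = ln(3.263) / 0.04987 = 1.183 / 0.04987 = 23.72 h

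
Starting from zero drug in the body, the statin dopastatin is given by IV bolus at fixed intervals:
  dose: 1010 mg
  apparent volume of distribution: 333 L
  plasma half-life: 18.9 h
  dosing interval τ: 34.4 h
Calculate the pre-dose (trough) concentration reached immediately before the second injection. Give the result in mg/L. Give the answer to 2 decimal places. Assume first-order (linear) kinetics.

0.86 mg/L

C₀ per dose = Dose / Vd = 1010 / 333 = 3.033 mg/L
k = ln2 / t½ = 0.693147 / 18.9 = 0.03667 h⁻¹
Fraction remaining after one interval: r = e^(−kτ) = e^(−0.03667 × 34.4) = 0.2832
Before dose 2, 1 dose has been given (aged 1τ).
C_trough = C₀ × r = 3.033 × 0.2832 = 0.8589 mg/L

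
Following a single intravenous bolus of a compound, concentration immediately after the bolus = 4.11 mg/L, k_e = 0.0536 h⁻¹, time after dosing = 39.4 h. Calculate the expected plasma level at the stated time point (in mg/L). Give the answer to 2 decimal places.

C = C₀ · e^(−k·t) = 4.110 × e^(−0.05360 × 39.4)
  = 4.110 × 0.1210 = 0.4973 mg/L

0.50 mg/L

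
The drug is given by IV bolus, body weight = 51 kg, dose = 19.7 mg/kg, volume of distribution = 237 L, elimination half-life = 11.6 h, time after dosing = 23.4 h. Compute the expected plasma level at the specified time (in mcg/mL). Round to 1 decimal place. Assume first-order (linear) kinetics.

Total dose = 19.7 × 51 = 1005 mg
C₀ = Dose / Vd = 1005 / 237 = 4.241 mg/L
k = ln2 / t½ = 0.693147 / 11.6 = 0.05975 h⁻¹
C = C₀ · e^(−k·t) = 4.241 × e^(−0.05975 × 23.4)
  = 4.241 × 0.2471 = 1.048 mg/L
(1.048 mg/L = 1.048 mcg/mL)

1.0 mcg/mL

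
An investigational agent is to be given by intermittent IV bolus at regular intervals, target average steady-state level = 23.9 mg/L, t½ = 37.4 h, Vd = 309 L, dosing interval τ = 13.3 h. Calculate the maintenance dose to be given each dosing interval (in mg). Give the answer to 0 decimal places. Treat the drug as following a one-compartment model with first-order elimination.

1820 mg

k = ln2 / t½ = 0.693147 / 37.4 = 0.01853 h⁻¹
CL = k × Vd = 0.01853 × 309 = 5.726 L/h
At steady state, Dose/τ = Css × CL.
Dose = Css × CL × τ = 23.9 × 5.726 × 13.3 = 1820 mg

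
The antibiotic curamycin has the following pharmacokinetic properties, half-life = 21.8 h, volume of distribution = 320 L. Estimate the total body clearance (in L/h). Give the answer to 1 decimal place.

k = ln2 / t½ = 0.693147 / 21.8 = 0.03180 h⁻¹
CL = k × Vd = 0.03180 × 320 = 10.18 L/h

10.2 L/h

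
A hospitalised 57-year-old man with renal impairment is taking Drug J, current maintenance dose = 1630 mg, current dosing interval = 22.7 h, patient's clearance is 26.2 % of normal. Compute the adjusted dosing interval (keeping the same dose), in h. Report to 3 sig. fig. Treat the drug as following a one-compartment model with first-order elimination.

To keep the same average steady-state level, dosing rate must scale with clearance.
CL ratio = 26.2 / 100 = 0.2620
New interval (same dose) = 22.7 / 0.2620 = 86.64 h

86.6 h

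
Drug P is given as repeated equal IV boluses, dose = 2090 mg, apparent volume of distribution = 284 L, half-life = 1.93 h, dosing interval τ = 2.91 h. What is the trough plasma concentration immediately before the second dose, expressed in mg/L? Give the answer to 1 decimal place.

2.6 mg/L

C₀ per dose = Dose / Vd = 2090 / 284 = 7.359 mg/L
k = ln2 / t½ = 0.693147 / 1.93 = 0.3591 h⁻¹
Fraction remaining after one interval: r = e^(−kτ) = e^(−0.3591 × 2.91) = 0.3517
Before dose 2, 1 dose has been given (aged 1τ).
C_trough = C₀ × r = 7.359 × 0.3517 = 2.588 mg/L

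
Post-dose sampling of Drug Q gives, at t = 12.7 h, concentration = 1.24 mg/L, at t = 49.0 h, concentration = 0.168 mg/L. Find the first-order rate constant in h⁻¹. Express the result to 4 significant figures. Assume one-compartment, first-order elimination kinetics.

0.05507 h⁻¹

k = ln(C₁/C₂) / (t₂ − t₁) = ln(1.24/0.168) / (49.0 − 12.7)
  = 1.999 / 36.30 = 0.05507 h⁻¹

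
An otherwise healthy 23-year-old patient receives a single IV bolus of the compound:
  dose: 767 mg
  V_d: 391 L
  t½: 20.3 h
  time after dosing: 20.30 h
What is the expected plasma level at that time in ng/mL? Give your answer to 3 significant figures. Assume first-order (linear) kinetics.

C₀ = Dose / Vd = 767.0 / 391 = 1.962 mg/L
k = ln2 / t½ = 0.693147 / 20.3 = 0.03415 h⁻¹
t / t½ = 20.30 / 20.3 = 1 half-lives
C = C₀ × (1/2)^1 = 1.962 × 0.5000 = 0.9810 mg/L
Convert: 0.9810 mg/L × 1000 = 981.0 ng/mL

981 ng/mL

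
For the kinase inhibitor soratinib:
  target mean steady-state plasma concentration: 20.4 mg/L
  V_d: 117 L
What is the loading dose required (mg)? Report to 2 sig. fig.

2400 mg

LD = Css × Vd = 20.4 × 117 = 2387 mg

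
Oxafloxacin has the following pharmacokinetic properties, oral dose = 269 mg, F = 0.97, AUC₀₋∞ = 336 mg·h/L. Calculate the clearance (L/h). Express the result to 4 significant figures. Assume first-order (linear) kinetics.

CL = F·Dose / AUC = 0.97 × 269 / 336 = 0.7766 L/h

0.7766 L/h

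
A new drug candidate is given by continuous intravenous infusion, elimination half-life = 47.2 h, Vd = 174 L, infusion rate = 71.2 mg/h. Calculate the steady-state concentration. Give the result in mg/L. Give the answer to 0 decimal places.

k = ln2 / t½ = 0.693147 / 47.2 = 0.01469 h⁻¹
CL = k × Vd = 0.01469 × 174 = 2.556 L/h
At steady state Css = R₀ / CL = 71.2 / 2.556 = 27.86 mg/L

28 mg/L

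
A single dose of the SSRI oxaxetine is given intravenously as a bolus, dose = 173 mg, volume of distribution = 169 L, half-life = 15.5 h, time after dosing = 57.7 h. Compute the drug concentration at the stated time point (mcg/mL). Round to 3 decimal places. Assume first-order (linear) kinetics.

C₀ = Dose / Vd = 173.0 / 169 = 1.024 mg/L
k = ln2 / t½ = 0.693147 / 15.5 = 0.04472 h⁻¹
C = C₀ · e^(−k·t) = 1.024 × e^(−0.04472 × 57.7)
  = 1.024 × 0.07575 = 0.07757 mg/L
(0.07757 mg/L = 0.07757 mcg/mL)

0.078 mcg/mL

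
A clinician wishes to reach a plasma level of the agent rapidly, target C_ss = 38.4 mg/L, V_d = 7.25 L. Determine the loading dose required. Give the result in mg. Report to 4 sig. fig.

LD = Css × Vd = 38.4 × 7.25 = 278.4 mg

278.4 mg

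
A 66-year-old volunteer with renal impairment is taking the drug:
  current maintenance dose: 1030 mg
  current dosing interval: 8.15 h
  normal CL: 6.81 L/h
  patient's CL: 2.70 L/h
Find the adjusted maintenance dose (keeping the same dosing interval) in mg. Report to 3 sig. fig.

408 mg

To keep the same average steady-state level, dosing rate must scale with clearance.
CL ratio = 2.70 / 6.81 = 0.3965
New dose (same interval) = 1030 × 0.3965 = 408.4 mg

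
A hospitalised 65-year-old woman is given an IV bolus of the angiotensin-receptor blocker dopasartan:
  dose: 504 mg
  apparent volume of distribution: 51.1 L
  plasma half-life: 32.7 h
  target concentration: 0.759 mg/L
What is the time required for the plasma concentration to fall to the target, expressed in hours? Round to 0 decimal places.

C₀ = Dose / Vd = 504.0 / 51.1 = 9.863 mg/L
k = ln2 / t½ = 0.693147 / 32.7 = 0.02120 h⁻¹
t = ln(C₀ / C) / k = ln(9.863 / 0.759) / 0.02120
  = ln(12.99) / 0.02120 = 2.564 / 0.02120 = 120.9 h

121 h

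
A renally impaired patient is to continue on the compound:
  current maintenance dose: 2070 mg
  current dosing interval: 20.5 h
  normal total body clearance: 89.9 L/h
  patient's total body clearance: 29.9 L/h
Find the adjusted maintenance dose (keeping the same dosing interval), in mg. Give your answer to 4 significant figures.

To keep the same average steady-state level, dosing rate must scale with clearance.
CL ratio = 29.9 / 89.9 = 0.3326
New dose (same interval) = 2070 × 0.3326 = 688.5 mg

688.5 mg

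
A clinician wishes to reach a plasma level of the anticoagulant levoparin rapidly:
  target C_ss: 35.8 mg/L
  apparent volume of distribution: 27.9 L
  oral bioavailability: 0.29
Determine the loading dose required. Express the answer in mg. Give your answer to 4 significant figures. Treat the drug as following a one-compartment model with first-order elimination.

3444 mg

LD = Css × Vd / F = 35.8 × 27.9 / 0.29 = 3444 mg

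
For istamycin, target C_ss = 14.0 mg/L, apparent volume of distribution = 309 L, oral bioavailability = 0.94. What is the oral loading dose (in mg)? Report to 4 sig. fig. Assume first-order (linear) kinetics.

LD = Css × Vd / F = 14.0 × 309 / 0.94 = 4602 mg

4602 mg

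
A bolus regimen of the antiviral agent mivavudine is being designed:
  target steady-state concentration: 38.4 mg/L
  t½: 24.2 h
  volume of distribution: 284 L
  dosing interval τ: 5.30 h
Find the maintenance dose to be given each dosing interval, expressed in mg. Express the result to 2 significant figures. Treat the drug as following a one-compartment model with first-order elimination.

k = ln2 / t½ = 0.693147 / 24.2 = 0.02864 h⁻¹
CL = k × Vd = 0.02864 × 284 = 8.134 L/h
At steady state, Dose/τ = Css × CL.
Dose = Css × CL × τ = 38.4 × 8.134 × 5.30 = 1655 mg

1700 mg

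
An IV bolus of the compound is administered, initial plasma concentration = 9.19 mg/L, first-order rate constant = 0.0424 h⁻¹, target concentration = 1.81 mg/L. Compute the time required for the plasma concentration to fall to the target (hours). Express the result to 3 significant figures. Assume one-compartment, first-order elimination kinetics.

38.3 h

t = ln(C₀ / C) / k = ln(9.190 / 1.81) / 0.04240
  = ln(5.077) / 0.04240 = 1.625 / 0.04240 = 38.33 h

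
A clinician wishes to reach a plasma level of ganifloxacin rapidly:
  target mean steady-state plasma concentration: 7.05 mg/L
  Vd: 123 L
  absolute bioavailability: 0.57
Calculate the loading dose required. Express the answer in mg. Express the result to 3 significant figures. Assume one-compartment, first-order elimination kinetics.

1520 mg

LD = Css × Vd / F = 7.05 × 123 / 0.57 = 1521 mg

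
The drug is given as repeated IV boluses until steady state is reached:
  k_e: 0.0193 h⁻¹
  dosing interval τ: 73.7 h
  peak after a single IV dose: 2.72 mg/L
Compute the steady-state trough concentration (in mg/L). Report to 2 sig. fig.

0.86 mg/L

e^(−kτ) = e^(−0.01930 × 73.7) = 0.2411
Accumulation ratio R = 1 / (1 − e^(−kτ)) = 1 / (1 − 0.2411) = 1.318
Steady-state trough = C₀ × R × e^(−kτ) = 2.72 × 1.318 × 0.2411 = 0.8643 mg/L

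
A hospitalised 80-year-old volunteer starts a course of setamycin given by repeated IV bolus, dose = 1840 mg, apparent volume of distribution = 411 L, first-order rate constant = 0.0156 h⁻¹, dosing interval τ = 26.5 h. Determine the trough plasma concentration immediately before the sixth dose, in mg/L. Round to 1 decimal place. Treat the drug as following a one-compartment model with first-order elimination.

C₀ per dose = Dose / Vd = 1840 / 411 = 4.477 mg/L
Fraction remaining after one interval: r = e^(−kτ) = e^(−0.01560 × 26.5) = 0.6614
Before dose 6, 5 doses have been given (aged 1τ, 2τ, 3τ, 4τ, 5τ).
C_trough = C₀ × (r + r² + … + r^5) = C₀ × r(1−r^5)/(1−r)
        = 4.477 × 0.6614 × (1 − 0.1266) / (1 − 0.6614) = 7.638 mg/L

7.6 mg/L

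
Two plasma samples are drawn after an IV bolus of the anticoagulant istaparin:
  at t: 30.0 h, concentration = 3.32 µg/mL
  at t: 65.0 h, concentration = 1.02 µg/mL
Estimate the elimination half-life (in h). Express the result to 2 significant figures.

k = ln(C₁/C₂) / (t₂ − t₁) = ln(3.32/1.02) / (65.0 − 30.0)
  = 1.180 / 35.00 = 0.03371 h⁻¹
t½ = ln2 / k = 0.693147 / 0.03371 = 20.56 h

21 h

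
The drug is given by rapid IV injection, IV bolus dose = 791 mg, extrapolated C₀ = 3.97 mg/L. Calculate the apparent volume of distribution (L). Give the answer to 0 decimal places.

Vd = Dose / C₀ = 791.0 / 3.97 = 199.2 L

199 L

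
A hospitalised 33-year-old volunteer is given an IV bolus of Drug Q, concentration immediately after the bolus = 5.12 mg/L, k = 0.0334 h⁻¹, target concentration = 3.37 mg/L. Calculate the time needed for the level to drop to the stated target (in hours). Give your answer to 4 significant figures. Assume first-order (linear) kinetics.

t = ln(C₀ / C) / k = ln(5.120 / 3.37) / 0.03340
  = ln(1.519) / 0.03340 = 0.4181 / 0.03340 = 12.52 h

12.52 h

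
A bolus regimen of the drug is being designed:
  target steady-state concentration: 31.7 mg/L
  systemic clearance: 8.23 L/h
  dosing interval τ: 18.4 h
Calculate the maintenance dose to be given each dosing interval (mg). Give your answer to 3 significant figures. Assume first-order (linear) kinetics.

4800 mg

At steady state, Dose/τ = Css × CL.
Dose = Css × CL × τ = 31.7 × 8.230 × 18.4 = 4800 mg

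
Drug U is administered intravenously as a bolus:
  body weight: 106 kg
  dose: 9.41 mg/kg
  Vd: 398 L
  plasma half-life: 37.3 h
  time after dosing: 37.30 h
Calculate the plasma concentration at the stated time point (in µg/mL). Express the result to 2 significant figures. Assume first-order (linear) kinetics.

1.3 µg/mL

Total dose = 9.41 × 106 = 997.5 mg
C₀ = Dose / Vd = 997.5 / 398 = 2.506 mg/L
k = ln2 / t½ = 0.693147 / 37.3 = 0.01858 h⁻¹
t / t½ = 37.30 / 37.3 = 1 half-lives
C = C₀ × (1/2)^1 = 2.506 × 0.5000 = 1.253 mg/L
(1.253 mg/L = 1.253 µg/mL)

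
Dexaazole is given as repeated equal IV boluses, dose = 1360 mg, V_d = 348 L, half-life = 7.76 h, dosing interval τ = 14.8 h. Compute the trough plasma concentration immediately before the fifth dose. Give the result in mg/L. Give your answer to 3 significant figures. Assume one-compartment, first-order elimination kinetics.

1.41 mg/L

C₀ per dose = Dose / Vd = 1360 / 348 = 3.908 mg/L
k = ln2 / t½ = 0.693147 / 7.76 = 0.08932 h⁻¹
Fraction remaining after one interval: r = e^(−kτ) = e^(−0.08932 × 14.8) = 0.2666
Before dose 5, 4 doses have been given (aged 1τ, 2τ, 3τ, 4τ).
C_trough = C₀ × (r + r² + … + r^4) = C₀ × r(1−r^4)/(1−r)
        = 3.908 × 0.2666 × (1 − 0.005052) / (1 − 0.2666) = 1.413 mg/L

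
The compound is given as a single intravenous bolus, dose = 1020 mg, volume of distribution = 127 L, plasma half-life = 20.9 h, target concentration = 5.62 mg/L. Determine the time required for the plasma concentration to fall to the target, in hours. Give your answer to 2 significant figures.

11 h

C₀ = Dose / Vd = 1020 / 127 = 8.031 mg/L
k = ln2 / t½ = 0.693147 / 20.9 = 0.03316 h⁻¹
t = ln(C₀ / C) / k = ln(8.031 / 5.62) / 0.03316
  = ln(1.429) / 0.03316 = 0.3570 / 0.03316 = 10.77 h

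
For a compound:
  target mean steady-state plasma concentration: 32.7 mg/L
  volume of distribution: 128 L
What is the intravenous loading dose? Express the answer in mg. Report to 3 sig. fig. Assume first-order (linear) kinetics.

4190 mg

LD = Css × Vd = 32.7 × 128 = 4186 mg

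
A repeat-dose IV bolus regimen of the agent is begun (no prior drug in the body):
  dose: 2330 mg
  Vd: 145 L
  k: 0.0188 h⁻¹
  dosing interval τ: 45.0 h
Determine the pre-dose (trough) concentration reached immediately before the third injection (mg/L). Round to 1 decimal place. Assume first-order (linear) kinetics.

9.9 mg/L

C₀ per dose = Dose / Vd = 2330 / 145 = 16.07 mg/L
Fraction remaining after one interval: r = e^(−kτ) = e^(−0.01880 × 45.0) = 0.4291
Before dose 3, 2 doses have been given (aged 1τ, 2τ).
C_trough = C₀ × (r + r²) = 16.07 × (0.4291 + 0.1841) = 9.854 mg/L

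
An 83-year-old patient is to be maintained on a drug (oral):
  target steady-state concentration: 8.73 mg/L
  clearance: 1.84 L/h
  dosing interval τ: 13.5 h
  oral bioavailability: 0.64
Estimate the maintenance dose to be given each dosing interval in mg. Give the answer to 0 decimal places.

At steady state, F × (Dose/τ) = Css × CL.
Dose = Css × CL × τ / F = 8.73 × 1.840 × 13.5 / 0.64 = 338.8 mg

339 mg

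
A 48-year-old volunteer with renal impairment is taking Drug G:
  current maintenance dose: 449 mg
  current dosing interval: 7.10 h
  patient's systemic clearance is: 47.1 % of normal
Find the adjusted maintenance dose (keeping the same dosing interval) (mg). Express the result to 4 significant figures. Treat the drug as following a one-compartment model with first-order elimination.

To keep the same average steady-state level, dosing rate must scale with clearance.
CL ratio = 47.1 / 100 = 0.4710
New dose (same interval) = 449 × 0.4710 = 211.5 mg

211.5 mg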